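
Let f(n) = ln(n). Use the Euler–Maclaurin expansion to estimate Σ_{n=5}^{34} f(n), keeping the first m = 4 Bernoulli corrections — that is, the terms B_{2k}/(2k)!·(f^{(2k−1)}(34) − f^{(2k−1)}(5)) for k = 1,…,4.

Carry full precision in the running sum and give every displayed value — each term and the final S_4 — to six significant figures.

The integral term ∫_5^34 ln(x) dx = 82.8491.
½[f(5) + f(34)] = ½[1.60944 + 3.52636] = 2.56790.
Running total after boundary: 85.4170.
Order-1 term: 1/12 · (0.0294118 − 0.200000) = -0.0142157.
Running total after k=1: 85.4028.
Order-2 term: −1/720 · (5.08854e-05 − 0.0160000) = 2.21515e-05.
Running total after k=2: 85.4028.
Order-3 term: 1/30240 · (5.28222e-07 − 0.00768000) = -2.53951e-07.
Running total after k=3: 85.4028.
Order-4 term: −1/1209600 · (1.37082e-08 − 0.00921600) = 7.61904e-09.

S_4 ≈ 85.4028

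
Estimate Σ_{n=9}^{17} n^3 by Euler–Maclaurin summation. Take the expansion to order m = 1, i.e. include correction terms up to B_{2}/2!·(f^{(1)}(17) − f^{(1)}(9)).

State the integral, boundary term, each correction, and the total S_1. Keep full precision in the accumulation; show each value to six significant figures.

S_1 ≈ 22113.0

Integral: ∫_9^17 x^3 dx = 19240.0.
Endpoint term: (f(9) + f(17))/2 = (729.000 + 4913.00)/2 = 2821.00.
So far: 22061.0.
Order-1 term: 1/12 · (867.000 − 243.000) = 52.0000.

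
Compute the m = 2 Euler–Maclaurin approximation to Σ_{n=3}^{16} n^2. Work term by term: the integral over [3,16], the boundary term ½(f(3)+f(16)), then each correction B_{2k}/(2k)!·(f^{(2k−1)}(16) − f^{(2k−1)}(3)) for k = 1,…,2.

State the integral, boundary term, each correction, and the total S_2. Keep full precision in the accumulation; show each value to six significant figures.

The integral term ∫_3^16 x^2 dx = 1356.33.
½[f(3) + f(16)] = ½[9.00000 + 256.000] = 132.500.
Integral + boundary = 1488.83.
k=1: B_{2}/(2)! × [f^{(1)}(16) − f^{(1)}(3)] = 1/12 × (32.0000 − 6.00000) = 2.16667.
Partial sum through k=1: 1491.00.
k=2: B_{4}/(4)! × [f^{(3)}(16) − f^{(3)}(3)] = −1/720 × (0.00000 − 0.00000) = 0.00000.

S_2 ≈ 1491.00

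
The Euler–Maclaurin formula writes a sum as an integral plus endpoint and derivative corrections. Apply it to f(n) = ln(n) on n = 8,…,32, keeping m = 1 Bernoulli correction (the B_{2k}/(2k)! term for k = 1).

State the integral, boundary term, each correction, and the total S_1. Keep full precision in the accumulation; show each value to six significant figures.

Integral: ∫_8^32 ln(x) dx = 70.2680.
Endpoint term: (f(8) + f(32))/2 = (2.07944 + 3.46574)/2 = 2.77259.
Running total after boundary: 73.0406.
Order-1 term: 1/12 · (0.0312500 − 0.125000) = -0.00781250.

S_1 ≈ 73.0328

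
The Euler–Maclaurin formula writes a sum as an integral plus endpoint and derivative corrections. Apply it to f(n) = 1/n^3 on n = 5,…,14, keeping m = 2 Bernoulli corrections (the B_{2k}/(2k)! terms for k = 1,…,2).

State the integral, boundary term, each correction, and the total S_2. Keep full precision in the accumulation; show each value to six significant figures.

S_2 ≈ 0.0220194

∫_5^14 1/x^3 dx evaluates to 0.0174490.
Boundary: ½(f(5) + f(14)) = ½(0.00800000 + 0.000364431) = 0.00418222.
So far: 0.0216312.
k=1: B_{2}/(2)! × [f^{(1)}(14) − f^{(1)}(5)] = 1/12 × (-7.80925e-05 − (-0.00480000)) = 0.000393492.
Running total after k=1: 0.0220247.
k=2: B_{4}/(4)! × [f^{(3)}(14) − f^{(3)}(5)] = −1/720 × (-7.96862e-06 − (-0.00384000)) = -5.32227e-06.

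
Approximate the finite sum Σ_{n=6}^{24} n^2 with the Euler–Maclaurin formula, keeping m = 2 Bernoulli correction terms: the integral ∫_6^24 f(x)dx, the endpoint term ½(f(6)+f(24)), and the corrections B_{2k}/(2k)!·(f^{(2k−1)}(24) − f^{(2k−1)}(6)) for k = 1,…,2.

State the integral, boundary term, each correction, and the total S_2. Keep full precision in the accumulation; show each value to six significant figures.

∫_6^24 x^2 dx evaluates to 4536.00.
Endpoint term: (f(6) + f(24))/2 = (36.0000 + 576.000)/2 = 306.000.
Running total after boundary: 4842.00.
k=1: B_{2}/(2)! × [f^{(1)}(24) − f^{(1)}(6)] = 1/12 × (48.0000 − 12.0000) = 3.00000.
Partial sum through k=1: 4845.00.
k=2: B_{4}/(4)! × [f^{(3)}(24) − f^{(3)}(6)] = −1/720 × (0.00000 − 0.00000) = 0.00000.

S_2 ≈ 4845.00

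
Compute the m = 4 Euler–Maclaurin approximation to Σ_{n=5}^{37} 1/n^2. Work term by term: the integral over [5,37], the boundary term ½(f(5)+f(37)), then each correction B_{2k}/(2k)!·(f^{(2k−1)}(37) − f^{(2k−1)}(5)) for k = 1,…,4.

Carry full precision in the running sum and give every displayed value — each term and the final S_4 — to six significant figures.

∫_5^37 1/x^2 dx evaluates to 0.172973.
½[f(5) + f(37)] = ½[0.0400000 + 0.000730460] = 0.0203652.
Integral + boundary = 0.193338.
k=1: B_{2}/(2)! × [f^{(1)}(37) − f^{(1)}(5)] = 1/12 × (-3.94843e-05 − (-0.0160000)) = 0.00133004.
After k=1: 0.194668.
k=2: B_{4}/(4)! × [f^{(3)}(37) − f^{(3)}(5)] = −1/720 × (-3.46101e-07 − (-0.00768000)) = -1.06662e-05.
After k=2: 0.194658.
k=3: B_{6}/(6)! × [f^{(5)}(37) − f^{(5)}(5)] = 1/30240 × (-7.58439e-09 − (-0.00921600)) = 3.04762e-07.
After k=3: 0.194658.
k=4: B_{8}/(8)! × [f^{(7)}(37) − f^{(7)}(5)] = −1/1209600 × (-3.10245e-10 − (-0.0206438)) = -1.70667e-08.

S_4 ≈ 0.194658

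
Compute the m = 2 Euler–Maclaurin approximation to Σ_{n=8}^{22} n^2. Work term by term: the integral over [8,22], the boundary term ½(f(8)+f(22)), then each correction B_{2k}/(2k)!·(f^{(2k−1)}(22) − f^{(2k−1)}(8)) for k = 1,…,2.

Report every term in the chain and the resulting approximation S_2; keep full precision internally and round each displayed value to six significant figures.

S_2 ≈ 3655.00

∫_8^22 x^2 dx evaluates to 3378.67.
Boundary: ½(f(8) + f(22)) = ½(64.0000 + 484.000) = 274.000.
Running total after boundary: 3652.67.
k=1: B_{2}/(2)! × [f^{(1)}(22) − f^{(1)}(8)] = 1/12 × (44.0000 − 16.0000) = 2.33333.
After k=1: 3655.00.
k=2: B_{4}/(4)! × [f^{(3)}(22) − f^{(3)}(8)] = −1/720 × (0.00000 − 0.00000) = 0.00000.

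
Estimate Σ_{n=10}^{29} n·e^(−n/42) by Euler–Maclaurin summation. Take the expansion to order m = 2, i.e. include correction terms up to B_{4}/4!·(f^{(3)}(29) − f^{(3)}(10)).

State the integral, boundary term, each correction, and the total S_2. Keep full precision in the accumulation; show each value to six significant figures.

∫_10^29 x·e^(−x/42) dx evaluates to 226.283.
Boundary: ½(f(10) + f(29)) = ½(7.88128 + 14.5388) = 11.2100.
So far: 237.493.
Correction k=1: B_{2}/2! · (f^{(1)}(29) − f^{(1)}(10)) = 1/12 · (0.155176 − 0.600478) = -0.0371085.
After k=1: 237.456.
Correction k=2: B_{4}/4! · (f^{(3)}(29) − f^{(3)}(10)) = −1/720 · (0.000656378 − 0.00123398) = 8.02220e-07.

S_2 ≈ 237.456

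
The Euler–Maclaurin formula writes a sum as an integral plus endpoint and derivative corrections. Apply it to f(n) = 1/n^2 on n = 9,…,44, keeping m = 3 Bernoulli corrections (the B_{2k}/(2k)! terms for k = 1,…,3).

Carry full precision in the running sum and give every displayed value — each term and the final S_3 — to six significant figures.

∫_9^44 1/x^2 dx evaluates to 0.0883838.
Endpoint term: (f(9) + f(44))/2 = (0.0123457 + 0.000516529)/2 = 0.00643110.
Integral + boundary = 0.0948149.
Order-1 term: 1/12 · (-2.34786e-05 − (-0.00274348)) = 0.000226667.
Running total after k=1: 0.0950416.
Order-2 term: −1/720 · (-1.45528e-07 − (-0.000406442)) = -5.64301e-07.
Running total after k=2: 0.0950410.
Order-3 term: 1/30240 · (-2.25509e-09 − (-0.000150534)) = 4.97791e-09.

S_3 ≈ 0.0950411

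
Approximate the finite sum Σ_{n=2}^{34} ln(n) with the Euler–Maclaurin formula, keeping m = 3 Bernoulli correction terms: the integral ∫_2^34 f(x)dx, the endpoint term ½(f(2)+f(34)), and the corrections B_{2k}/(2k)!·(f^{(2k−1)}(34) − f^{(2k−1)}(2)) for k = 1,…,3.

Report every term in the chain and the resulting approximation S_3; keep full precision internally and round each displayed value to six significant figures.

S_3 ≈ 88.5808

The integral term ∫_2^34 ln(x) dx = 86.5100.
Endpoint term: (f(2) + f(34))/2 = (0.693147 + 3.52636)/2 = 2.10975.
Running total after boundary: 88.6197.
Order-1 term: 1/12 · (0.0294118 − 0.500000) = -0.0392157.
Running total after k=1: 88.5805.
Order-2 term: −1/720 · (5.08854e-05 − 0.250000) = 0.000347152.
Running total after k=2: 88.5808.
Order-3 term: 1/30240 · (5.28222e-07 − 0.750000) = -2.48016e-05.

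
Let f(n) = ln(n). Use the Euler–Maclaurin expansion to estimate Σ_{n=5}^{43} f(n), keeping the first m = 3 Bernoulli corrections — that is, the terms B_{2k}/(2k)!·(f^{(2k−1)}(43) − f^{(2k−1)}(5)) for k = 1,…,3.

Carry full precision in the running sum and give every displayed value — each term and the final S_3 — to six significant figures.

The integral term ∫_5^43 ln(x) dx = 115.684.
½[f(5) + f(43)] = ½[1.60944 + 3.76120] = 2.68532.
So far: 118.370.
Order-1 term: 1/12 · (0.0232558 − 0.200000) = -0.0147287.
Partial sum through k=1: 118.355.
Order-2 term: −1/720 · (2.51550e-05 − 0.0160000) = 2.21873e-05.
Partial sum through k=2: 118.355.
Order-3 term: 1/30240 · (1.63256e-07 − 0.00768000) = -2.53963e-07.

S_3 ≈ 118.355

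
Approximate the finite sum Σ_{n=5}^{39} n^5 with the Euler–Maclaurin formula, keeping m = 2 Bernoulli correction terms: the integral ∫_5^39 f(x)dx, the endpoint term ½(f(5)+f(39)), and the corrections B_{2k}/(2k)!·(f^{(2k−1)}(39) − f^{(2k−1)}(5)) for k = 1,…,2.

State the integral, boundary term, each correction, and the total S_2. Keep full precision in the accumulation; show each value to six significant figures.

S_2 ≈ 6.32532e+08

Integral: ∫_5^39 x^5 dx = 5.86455e+08.
Endpoint term: (f(5) + f(39))/2 = (3125.00 + 9.02242e+07)/2 = 4.51137e+07.
Running total after boundary: 6.31568e+08.
k=1: B_{2}/(2)! × [f^{(1)}(39) − f^{(1)}(5)] = 1/12 × (1.15672e+07 − 3125.00) = 963673.
After k=1: 6.32532e+08.
k=2: B_{4}/(4)! × [f^{(3)}(39) − f^{(3)}(5)] = −1/720 × (91260.0 − 1500.00) = -124.667.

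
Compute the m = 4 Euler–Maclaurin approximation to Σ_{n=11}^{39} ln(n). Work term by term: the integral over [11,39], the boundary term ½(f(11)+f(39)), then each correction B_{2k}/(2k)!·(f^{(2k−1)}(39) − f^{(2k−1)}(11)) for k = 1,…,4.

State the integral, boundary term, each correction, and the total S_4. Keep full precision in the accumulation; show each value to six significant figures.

The integral term ∫_11^39 ln(x) dx = 88.5021.
Endpoint term: (f(11) + f(39))/2 = (2.39790 + 3.66356)/2 = 3.03073.
Integral + boundary = 91.5328.
k=1: B_{2}/(2)! × [f^{(1)}(39) − f^{(1)}(11)] = 1/12 × (0.0256410 − 0.0909091) = -0.00543901.
After k=1: 91.5273.
k=2: B_{4}/(4)! × [f^{(3)}(39) − f^{(3)}(11)] = −1/720 × (3.37160e-05 − 0.00150263) = 2.04016e-06.
After k=2: 91.5273.
k=3: B_{6}/(6)! × [f^{(5)}(39) − f^{(5)}(11)] = 1/30240 × (2.66004e-07 − 0.000149021) = -4.91915e-09.
After k=3: 91.5273.
k=4: B_{8}/(8)! × [f^{(7)}(39) − f^{(7)}(11)] = −1/1209600 × (5.24663e-09 − 3.69474e-05) = 3.05408e-11.

S_4 ≈ 91.5273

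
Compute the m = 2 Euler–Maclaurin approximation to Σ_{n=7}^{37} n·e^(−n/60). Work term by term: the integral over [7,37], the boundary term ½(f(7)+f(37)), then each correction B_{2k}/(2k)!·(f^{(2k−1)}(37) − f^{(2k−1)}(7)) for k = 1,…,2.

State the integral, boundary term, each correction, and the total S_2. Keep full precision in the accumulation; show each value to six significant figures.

Integral: ∫_7^37 x·e^(−x/60) dx = 436.035.
½[f(7) + f(37)] = ½[6.22917 + 19.9704] = 13.0998.
So far: 449.134.
Order-1 term: 1/12 · (0.206901 − 0.786062) = -0.0482635.
Running total after k=1: 449.086.
Order-2 term: −1/720 · (0.000357328 − 0.000712729) = 4.93613e-07.

S_2 ≈ 449.086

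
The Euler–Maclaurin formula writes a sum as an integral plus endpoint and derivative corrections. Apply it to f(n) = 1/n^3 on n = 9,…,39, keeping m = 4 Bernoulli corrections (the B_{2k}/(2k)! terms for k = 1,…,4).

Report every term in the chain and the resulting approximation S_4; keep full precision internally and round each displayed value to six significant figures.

S_4 ≈ 0.00657625

∫_9^39 1/x^3 dx evaluates to 0.00584411.
Endpoint term: (f(9) + f(39))/2 = (0.00137174 + 1.68580e-05)/2 = 0.000694300.
Running total after boundary: 0.00653841.
Order-1 term: 1/12 · (-1.29677e-06 − (-0.000457247)) = 3.79959e-05.
Running total after k=1: 0.00657640.
Order-2 term: −1/720 · (-1.70515e-08 − (-0.000112901)) = -1.56783e-07.
Running total after k=2: 0.00657625.
Order-3 term: 1/30240 · (-4.70851e-10 − (-5.85410e-05)) = 1.93587e-09.
Running total after k=3: 0.00657625.
Order-4 term: −1/1209600 · (-2.22888e-11 − (-5.20365e-05)) = -4.30196e-11.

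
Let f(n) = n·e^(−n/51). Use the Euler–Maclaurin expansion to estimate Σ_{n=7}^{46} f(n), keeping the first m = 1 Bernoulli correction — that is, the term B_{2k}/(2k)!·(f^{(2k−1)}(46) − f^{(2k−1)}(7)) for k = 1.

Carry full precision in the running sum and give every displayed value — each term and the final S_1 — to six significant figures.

S_1 ≈ 583.595

The integral term ∫_7^46 x·e^(−x/51) dx = 571.270.
½[f(7) + f(46)] = ½[6.10224 + 18.6656] = 12.3839.
Integral + boundary = 583.654.
Order-1 term: 1/12 · (0.0397817 − 0.752096) = -0.0593596.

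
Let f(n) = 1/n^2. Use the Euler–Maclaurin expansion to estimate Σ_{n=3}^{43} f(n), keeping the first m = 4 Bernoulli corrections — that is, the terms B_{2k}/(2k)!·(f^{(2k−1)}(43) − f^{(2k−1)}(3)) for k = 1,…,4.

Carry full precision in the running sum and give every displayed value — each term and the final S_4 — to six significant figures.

∫_3^43 1/x^2 dx evaluates to 0.310078.
Endpoint term: (f(3) + f(43))/2 = (0.111111 + 0.000540833)/2 = 0.0558260.
So far: 0.365903.
Order-1 term: 1/12 · (-2.51550e-05 − (-0.0740741)) = 0.00617074.
Partial sum through k=1: 0.372074.
Order-2 term: −1/720 · (-1.63256e-07 − (-0.0987654)) = -0.000137174.
Partial sum through k=2: 0.371937.
Order-3 term: 1/30240 · (-2.64883e-09 − (-0.329218)) = 1.08868e-05.
Partial sum through k=3: 0.371948.
Order-4 term: −1/1209600 · (-8.02240e-11 − (-2.04847)) = -1.69351e-06.

S_4 ≈ 0.371946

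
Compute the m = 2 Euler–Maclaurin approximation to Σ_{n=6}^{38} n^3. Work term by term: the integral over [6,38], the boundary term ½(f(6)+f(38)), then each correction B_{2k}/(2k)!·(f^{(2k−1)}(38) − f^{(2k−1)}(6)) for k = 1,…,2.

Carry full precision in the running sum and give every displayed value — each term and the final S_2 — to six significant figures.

Integral: ∫_6^38 x^3 dx = 520960.
Endpoint term: (f(6) + f(38))/2 = (216.000 + 54872.0)/2 = 27544.0.
Integral + boundary = 548504.
k=1: B_{2}/(2)! × [f^{(1)}(38) − f^{(1)}(6)] = 1/12 × (4332.00 − 108.000) = 352.000.
After k=1: 548856.
k=2: B_{4}/(4)! × [f^{(3)}(38) − f^{(3)}(6)] = −1/720 × (6.00000 − 6.00000) = 0.00000.

S_2 ≈ 548856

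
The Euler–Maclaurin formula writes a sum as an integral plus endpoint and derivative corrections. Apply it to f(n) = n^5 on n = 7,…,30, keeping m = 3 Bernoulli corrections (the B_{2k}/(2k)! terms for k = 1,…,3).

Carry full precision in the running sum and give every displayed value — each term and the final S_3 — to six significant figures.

S_3 ≈ 1.33975e+08

The integral term ∫_7^30 x^5 dx = 1.21480e+08.
Endpoint term: (f(7) + f(30))/2 = (16807.0 + 2.43000e+07)/2 = 1.21584e+07.
So far: 1.33639e+08.
k=1: B_{2}/(2)! × [f^{(1)}(30) − f^{(1)}(7)] = 1/12 × (4.05000e+06 − 12005.0) = 336500.
Partial sum through k=1: 1.33975e+08.
k=2: B_{4}/(4)! × [f^{(3)}(30) − f^{(3)}(7)] = −1/720 × (54000.0 − 2940.00) = -70.9167.
Partial sum through k=2: 1.33975e+08.
k=3: B_{6}/(6)! × [f^{(5)}(30) − f^{(5)}(7)] = 1/30240 × (120.000 − 120.000) = 0.00000.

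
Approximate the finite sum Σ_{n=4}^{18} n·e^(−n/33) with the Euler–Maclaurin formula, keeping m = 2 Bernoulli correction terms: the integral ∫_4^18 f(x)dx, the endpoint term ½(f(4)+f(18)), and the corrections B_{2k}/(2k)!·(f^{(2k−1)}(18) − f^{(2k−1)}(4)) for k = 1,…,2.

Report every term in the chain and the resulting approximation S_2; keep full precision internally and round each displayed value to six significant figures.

The integral term ∫_4^18 x·e^(−x/33) dx = 106.188.
Endpoint term: (f(4) + f(18))/2 = (3.54338 + 10.4324)/2 = 6.98790.
Integral + boundary = 113.176.
k=1: B_{2}/(2)! × [f^{(1)}(18) − f^{(1)}(4)] = 1/12 × (0.263445 − 0.778471) = -0.0429188.
After k=1: 113.133.
k=2: B_{4}/(4)! × [f^{(3)}(18) − f^{(3)}(4)] = −1/720 × (0.00130634 − 0.00234175) = 1.43807e-06.

S_2 ≈ 113.133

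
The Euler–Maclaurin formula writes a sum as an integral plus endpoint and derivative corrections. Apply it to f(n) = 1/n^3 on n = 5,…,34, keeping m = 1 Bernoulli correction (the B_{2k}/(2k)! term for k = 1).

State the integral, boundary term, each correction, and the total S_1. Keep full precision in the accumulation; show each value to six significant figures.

S_1 ≈ 0.0239800

The integral term ∫_5^34 1/x^3 dx = 0.0195675.
½[f(5) + f(34)] = ½[0.00800000 + 2.54427e-05] = 0.00401272.
So far: 0.0235802.
k=1: B_{2}/(2)! × [f^{(1)}(34) − f^{(1)}(5)] = 1/12 × (-2.24494e-06 − (-0.00480000)) = 0.000399813.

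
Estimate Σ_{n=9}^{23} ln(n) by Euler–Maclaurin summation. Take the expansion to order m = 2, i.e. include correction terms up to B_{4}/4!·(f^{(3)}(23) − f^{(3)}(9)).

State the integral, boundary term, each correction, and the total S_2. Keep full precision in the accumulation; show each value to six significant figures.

The integral term ∫_9^23 ln(x) dx = 38.3413.
Endpoint term: (f(9) + f(23))/2 = (2.19722 + 3.13549)/2 = 2.66636.
Running total after boundary: 41.0077.
Correction k=1: B_{2}/2! · (f^{(1)}(23) − f^{(1)}(9)) = 1/12 · (0.0434783 − 0.111111) = -0.00563607.
Partial sum through k=1: 41.0021.
Correction k=2: B_{4}/4! · (f^{(3)}(23) − f^{(3)}(9)) = −1/720 · (0.000164379 − 0.00274348) = 3.58209e-06.

S_2 ≈ 41.0021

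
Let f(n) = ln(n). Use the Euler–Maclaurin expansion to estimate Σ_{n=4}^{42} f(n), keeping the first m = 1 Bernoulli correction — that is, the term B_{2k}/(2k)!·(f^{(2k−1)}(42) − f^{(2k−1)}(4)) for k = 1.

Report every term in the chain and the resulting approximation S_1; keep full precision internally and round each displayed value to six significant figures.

S_1 ≈ 115.980

The integral term ∫_4^42 ln(x) dx = 113.437.
Endpoint term: (f(4) + f(42))/2 = (1.38629 + 3.73767)/2 = 2.56198.
So far: 115.999.
k=1: B_{2}/(2)! × [f^{(1)}(42) − f^{(1)}(4)] = 1/12 × (0.0238095 − 0.250000) = -0.0188492.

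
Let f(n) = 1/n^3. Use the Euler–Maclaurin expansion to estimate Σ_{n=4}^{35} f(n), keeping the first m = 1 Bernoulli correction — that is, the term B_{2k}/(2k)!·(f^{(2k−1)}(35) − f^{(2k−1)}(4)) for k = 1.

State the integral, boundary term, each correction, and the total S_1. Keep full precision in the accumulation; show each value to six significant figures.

The integral term ∫_4^35 1/x^3 dx = 0.0308418.
½[f(4) + f(35)] = ½[0.0156250 + 2.33236e-05] = 0.00782416.
So far: 0.0386660.
Order-1 term: 1/12 · (-1.99917e-06 − (-0.0117188)) = 0.000976396.

S_1 ≈ 0.0396424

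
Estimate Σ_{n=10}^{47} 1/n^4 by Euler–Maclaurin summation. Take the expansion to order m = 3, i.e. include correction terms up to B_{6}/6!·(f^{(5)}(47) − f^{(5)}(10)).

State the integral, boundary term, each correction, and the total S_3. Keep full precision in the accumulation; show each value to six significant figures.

Integral: ∫_10^47 1/x^4 dx = 0.000330123.
Boundary: ½(f(10) + f(47)) = ½(0.000100000 + 2.04931e-07) = 5.01025e-05.
So far: 0.000380225.
Correction k=1: B_{2}/2! · (f^{(1)}(47) − f^{(1)}(10)) = 1/12 · (-1.74410e-08 − (-4.00000e-05)) = 3.33188e-06.
Partial sum through k=1: 0.000383557.
Correction k=2: B_{4}/4! · (f^{(3)}(47) − f^{(3)}(10)) = −1/720 · (-2.36862e-10 − (-1.20000e-05)) = -1.66663e-08.
Partial sum through k=2: 0.000383540.
Correction k=3: B_{6}/6! · (f^{(5)}(47) − f^{(5)}(10)) = 1/30240 · (-6.00466e-12 − (-6.72000e-06)) = 2.22222e-10.

S_3 ≈ 0.000383541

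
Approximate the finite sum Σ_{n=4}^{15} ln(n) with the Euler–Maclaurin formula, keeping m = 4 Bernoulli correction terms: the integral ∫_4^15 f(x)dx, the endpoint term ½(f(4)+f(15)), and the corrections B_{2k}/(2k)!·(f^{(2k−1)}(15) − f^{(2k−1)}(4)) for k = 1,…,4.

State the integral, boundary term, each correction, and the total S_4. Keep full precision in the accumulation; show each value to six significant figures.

Integral: ∫_4^15 ln(x) dx = 24.0756.
Boundary: ½(f(4) + f(15)) = ½(1.38629 + 2.70805) = 2.04717.
Integral + boundary = 26.1227.
Order-1 term: 1/12 · (0.0666667 − 0.250000) = -0.0152778.
Partial sum through k=1: 26.1075.
Order-2 term: −1/720 · (0.000592593 − 0.0312500) = 4.25797e-05.
Partial sum through k=2: 26.1075.
Order-3 term: 1/30240 · (3.16049e-05 − 0.0234375) = -7.74004e-07.
Partial sum through k=3: 26.1075.
Order-4 term: −1/1209600 · (4.21399e-06 − 0.0439453) = 3.63270e-08.

S_4 ≈ 26.1075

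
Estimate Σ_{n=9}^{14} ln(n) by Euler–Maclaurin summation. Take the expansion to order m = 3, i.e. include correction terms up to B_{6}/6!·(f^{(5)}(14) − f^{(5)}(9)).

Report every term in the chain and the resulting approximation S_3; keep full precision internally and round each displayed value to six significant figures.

The integral term ∫_9^14 ln(x) dx = 12.1718.
Boundary: ½(f(9) + f(14)) = ½(2.19722 + 2.63906) = 2.41814.
Integral + boundary = 14.5899.
Correction k=1: B_{2}/2! · (f^{(1)}(14) − f^{(1)}(9)) = 1/12 · (0.0714286 − 0.111111) = -0.00330688.
Partial sum through k=1: 14.5866.
Correction k=2: B_{4}/4! · (f^{(3)}(14) − f^{(3)}(9)) = −1/720 · (0.000728863 − 0.00274348) = 2.79809e-06.
Partial sum through k=2: 14.5866.
Correction k=3: B_{6}/6! · (f^{(5)}(14) − f^{(5)}(9)) = 1/30240 · (4.46243e-05 − 0.000406442) = -1.19649e-08.

S_3 ≈ 14.5866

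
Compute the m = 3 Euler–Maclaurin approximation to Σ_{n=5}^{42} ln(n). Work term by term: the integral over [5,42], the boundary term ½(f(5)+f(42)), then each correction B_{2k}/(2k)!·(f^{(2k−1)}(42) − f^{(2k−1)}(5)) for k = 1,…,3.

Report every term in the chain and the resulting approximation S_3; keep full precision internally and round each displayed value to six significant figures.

S_3 ≈ 114.594

The integral term ∫_5^42 ln(x) dx = 111.935.
½[f(5) + f(42)] = ½[1.60944 + 3.73767] = 2.67355.
So far: 114.608.
k=1: B_{2}/(2)! × [f^{(1)}(42) − f^{(1)}(5)] = 1/12 × (0.0238095 − 0.200000) = -0.0146825.
Partial sum through k=1: 114.594.
k=2: B_{4}/(4)! × [f^{(3)}(42) − f^{(3)}(5)] = −1/720 × (2.69949e-05 − 0.0160000) = 2.21847e-05.
Partial sum through k=2: 114.594.
k=3: B_{6}/(6)! × [f^{(5)}(42) − f^{(5)}(5)] = 1/30240 × (1.83639e-07 − 0.00768000) = -2.53962e-07.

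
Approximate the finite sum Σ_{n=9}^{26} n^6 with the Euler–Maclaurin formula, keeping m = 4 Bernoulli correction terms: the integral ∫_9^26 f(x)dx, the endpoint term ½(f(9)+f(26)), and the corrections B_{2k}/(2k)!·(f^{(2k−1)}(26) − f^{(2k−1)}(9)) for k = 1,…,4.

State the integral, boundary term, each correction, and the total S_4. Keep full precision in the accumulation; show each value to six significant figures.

Integral: ∫_9^26 x^6 dx = 1.14672e+09.
½[f(9) + f(26)] = ½[531441 + 3.08916e+08] = 1.54724e+08.
Running total after boundary: 1.30144e+09.
Correction k=1: B_{2}/2! · (f^{(1)}(26) − f^{(1)}(9)) = 1/12 · (7.12883e+07 − 354294) = 5.91116e+06.
Running total after k=1: 1.30735e+09.
Correction k=2: B_{4}/4! · (f^{(3)}(26) − f^{(3)}(9)) = −1/720 · (2.10912e+06 − 87480.0) = -2807.83.
Running total after k=2: 1.30735e+09.
Correction k=3: B_{6}/6! · (f^{(5)}(26) − f^{(5)}(9)) = 1/30240 · (18720.0 − 6480.00) = 0.404762.
Running total after k=3: 1.30735e+09.
Correction k=4: B_{8}/8! · (f^{(7)}(26) − f^{(7)}(9)) = −1/1209600 · (0.00000 − 0.00000) = 0.00000.

S_4 ≈ 1.30735e+09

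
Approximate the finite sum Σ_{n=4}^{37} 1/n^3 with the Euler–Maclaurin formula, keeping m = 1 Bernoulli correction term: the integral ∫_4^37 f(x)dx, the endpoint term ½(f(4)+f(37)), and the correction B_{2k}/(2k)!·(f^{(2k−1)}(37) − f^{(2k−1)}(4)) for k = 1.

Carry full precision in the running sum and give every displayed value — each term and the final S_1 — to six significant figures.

Integral: ∫_4^37 1/x^3 dx = 0.0308848.
Endpoint term: (f(4) + f(37))/2 = (0.0156250 + 1.97422e-05)/2 = 0.00782237.
Running total after boundary: 0.0387071.
Correction k=1: B_{2}/2! · (f^{(1)}(37) − f^{(1)}(4)) = 1/12 · (-1.60072e-06 − (-0.0117188)) = 0.000976429.

S_1 ≈ 0.0396836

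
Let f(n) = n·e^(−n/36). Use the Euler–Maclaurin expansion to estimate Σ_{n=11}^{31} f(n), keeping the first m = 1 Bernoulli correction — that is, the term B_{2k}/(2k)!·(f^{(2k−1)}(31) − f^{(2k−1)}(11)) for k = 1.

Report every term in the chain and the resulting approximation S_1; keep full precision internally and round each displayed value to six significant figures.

∫_11^31 x·e^(−x/36) dx evaluates to 226.987.
Endpoint term: (f(11) + f(31))/2 = (8.10385 + 13.1035)/2 = 10.6037.
So far: 237.590.
Order-1 term: 1/12 · (0.0587072 − 0.511607) = -0.0377416.

S_1 ≈ 237.552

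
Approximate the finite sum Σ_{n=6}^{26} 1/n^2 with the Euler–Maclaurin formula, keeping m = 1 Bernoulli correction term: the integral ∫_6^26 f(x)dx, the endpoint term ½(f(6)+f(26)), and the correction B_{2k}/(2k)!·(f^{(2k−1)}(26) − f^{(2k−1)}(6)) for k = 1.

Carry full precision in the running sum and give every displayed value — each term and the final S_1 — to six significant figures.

∫_6^26 1/x^2 dx evaluates to 0.128205.
½[f(6) + f(26)] = ½[0.0277778 + 0.00147929] = 0.0146285.
So far: 0.142834.
k=1: B_{2}/(2)! × [f^{(1)}(26) − f^{(1)}(6)] = 1/12 × (-0.000113792 − (-0.00925926)) = 0.000762122.

S_1 ≈ 0.143596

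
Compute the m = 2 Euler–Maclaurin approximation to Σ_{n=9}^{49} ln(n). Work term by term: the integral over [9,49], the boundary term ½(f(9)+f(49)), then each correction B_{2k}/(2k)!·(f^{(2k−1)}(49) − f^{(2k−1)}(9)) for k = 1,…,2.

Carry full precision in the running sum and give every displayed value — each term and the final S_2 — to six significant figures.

Integral: ∫_9^49 ln(x) dx = 130.924.
½[f(9) + f(49)] = ½[2.19722 + 3.89182] = 3.04452.
Integral + boundary = 133.969.
Order-1 term: 1/12 · (0.0204082 − 0.111111) = -0.00755858.
Partial sum through k=1: 133.961.
Order-2 term: −1/720 · (1.69997e-05 − 0.00274348) = 3.78678e-06.

S_2 ≈ 133.961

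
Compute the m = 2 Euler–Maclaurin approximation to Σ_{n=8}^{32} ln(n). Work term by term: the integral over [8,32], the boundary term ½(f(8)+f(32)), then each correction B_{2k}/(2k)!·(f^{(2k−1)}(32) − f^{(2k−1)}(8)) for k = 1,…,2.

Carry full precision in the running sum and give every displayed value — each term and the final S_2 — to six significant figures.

The integral term ∫_8^32 ln(x) dx = 70.2680.
Endpoint term: (f(8) + f(32))/2 = (2.07944 + 3.46574)/2 = 2.77259.
So far: 73.0406.
Correction k=1: B_{2}/2! · (f^{(1)}(32) − f^{(1)}(8)) = 1/12 · (0.0312500 − 0.125000) = -0.00781250.
Running total after k=1: 73.0328.
Correction k=2: B_{4}/4! · (f^{(3)}(32) − f^{(3)}(8)) = −1/720 · (6.10352e-05 − 0.00390625) = 5.34058e-06.

S_2 ≈ 73.0328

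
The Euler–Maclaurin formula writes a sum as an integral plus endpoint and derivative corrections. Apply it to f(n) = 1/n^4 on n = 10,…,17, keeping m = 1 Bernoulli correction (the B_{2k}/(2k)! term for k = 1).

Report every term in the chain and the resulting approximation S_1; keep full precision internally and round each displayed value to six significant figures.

S_1 ≈ 0.000324571

The integral term ∫_10^17 1/x^4 dx = 0.000265486.
½[f(10) + f(17)] = ½[0.000100000 + 1.19730e-05] = 5.59865e-05.
So far: 0.000321473.
Order-1 term: 1/12 · (-2.81719e-06 − (-4.00000e-05)) = 3.09857e-06.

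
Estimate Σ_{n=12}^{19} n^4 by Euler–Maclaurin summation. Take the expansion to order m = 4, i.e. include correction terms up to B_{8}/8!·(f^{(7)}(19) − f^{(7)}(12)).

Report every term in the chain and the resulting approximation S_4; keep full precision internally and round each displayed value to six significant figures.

Integral: ∫_12^19 x^4 dx = 445453.
Endpoint term: (f(12) + f(19))/2 = (20736.0 + 130321)/2 = 75528.5.
So far: 520982.
Correction k=1: B_{2}/2! · (f^{(1)}(19) − f^{(1)}(12)) = 1/12 · (27436.0 − 6912.00) = 1710.33.
Running total after k=1: 522692.
Correction k=2: B_{4}/4! · (f^{(3)}(19) − f^{(3)}(12)) = −1/720 · (456.000 − 288.000) = -0.233333.
Running total after k=2: 522692.
Correction k=3: B_{6}/6! · (f^{(5)}(19) − f^{(5)}(12)) = 1/30240 · (0.00000 − 0.00000) = 0.00000.
Running total after k=3: 522692.
Correction k=4: B_{8}/8! · (f^{(7)}(19) − f^{(7)}(12)) = −1/1209600 · (0.00000 − 0.00000) = 0.00000.

S_4 ≈ 522692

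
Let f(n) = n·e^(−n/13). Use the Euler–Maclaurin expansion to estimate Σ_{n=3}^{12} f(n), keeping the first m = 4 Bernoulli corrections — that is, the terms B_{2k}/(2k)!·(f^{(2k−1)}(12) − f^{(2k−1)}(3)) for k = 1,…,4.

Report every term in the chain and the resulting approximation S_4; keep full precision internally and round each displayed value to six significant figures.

S_4 ≈ 39.5414

∫_3^12 x·e^(−x/13) dx evaluates to 36.0151.
½[f(3) + f(12)] = ½[2.38177 + 4.76754] = 3.57465.
So far: 39.5898.
k=1: B_{2}/(2)! × [f^{(1)}(12) − f^{(1)}(3)] = 1/12 × (0.0305611 − 0.610710) = -0.0483457.
Running total after k=1: 39.5414.
k=2: B_{4}/(4)! × [f^{(3)}(12) − f^{(3)}(3)] = −1/720 × (0.00488255 − 0.0130092) = 1.12870e-05.
Running total after k=2: 39.5414.
k=3: B_{6}/(6)! × [f^{(5)}(12) − f^{(5)}(3)] = 1/30240 × (5.67116e-05 − 0.000132572) = -2.50862e-09.
Running total after k=3: 39.5414.
k=4: B_{8}/(8)! × [f^{(7)}(12) − f^{(7)}(3)] = −1/1209600 × (5.00192e-07 − 1.11342e-06) = 5.06964e-13.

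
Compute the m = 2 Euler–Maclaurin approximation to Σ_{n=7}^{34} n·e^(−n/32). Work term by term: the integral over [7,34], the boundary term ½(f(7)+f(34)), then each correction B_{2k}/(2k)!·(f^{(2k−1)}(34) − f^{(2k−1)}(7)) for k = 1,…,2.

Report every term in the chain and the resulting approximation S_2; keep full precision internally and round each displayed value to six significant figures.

S_2 ≈ 281.542

Integral: ∫_7^34 x·e^(−x/32) dx = 272.909.
Boundary: ½(f(7) + f(34)) = ½(5.62466 + 11.7501) = 8.68737.
So far: 281.596.
Correction k=1: B_{2}/2! · (f^{(1)}(34) − f^{(1)}(7)) = 1/12 · (-0.0215994 − 0.627752) = -0.0541126.
Running total after k=1: 281.542.
Correction k=2: B_{4}/4! · (f^{(3)}(34) − f^{(3)}(7)) = −1/720 · (0.000653889 − 0.00218242) = 2.12296e-06.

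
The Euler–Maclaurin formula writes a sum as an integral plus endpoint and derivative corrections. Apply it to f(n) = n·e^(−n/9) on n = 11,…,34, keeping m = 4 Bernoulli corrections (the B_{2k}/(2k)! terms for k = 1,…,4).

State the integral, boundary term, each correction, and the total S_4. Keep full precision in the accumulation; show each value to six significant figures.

S_4 ≈ 46.1806

Integral: ∫_11^34 x·e^(−x/9) dx = 44.1714.
½[f(11) + f(34)] = ½[3.24032 + 0.777698] = 2.00901.
Running total after boundary: 46.1804.
Correction k=1: B_{2}/2! · (f^{(1)}(34) − f^{(1)}(11)) = 1/12 · (-0.0635374 − (-0.0654611)) = 0.000160306.
After k=1: 46.1806.
Correction k=2: B_{4}/4! · (f^{(3)}(34) − f^{(3)}(11)) = −1/720 · (-0.000219635 − 0.00646529) = 9.28462e-06.
After k=2: 46.1806.
Correction k=3: B_{6}/6! · (f^{(5)}(34) − f^{(5)}(11)) = 1/30240 · (4.26101e-06 − 0.000169614) = -5.46803e-09.
After k=3: 46.1806.
Correction k=4: B_{8}/8! · (f^{(7)}(34) − f^{(7)}(11)) = −1/1209600 · (1.38686e-07 − 3.20259e-06) = 2.53299e-12.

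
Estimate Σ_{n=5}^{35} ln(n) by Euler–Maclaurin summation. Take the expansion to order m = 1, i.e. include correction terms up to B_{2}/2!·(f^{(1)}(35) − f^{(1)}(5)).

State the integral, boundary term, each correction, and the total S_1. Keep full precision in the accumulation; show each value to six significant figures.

Integral: ∫_5^35 ln(x) dx = 86.3900.
Endpoint term: (f(5) + f(35))/2 = (1.60944 + 3.55535)/2 = 2.58239.
So far: 88.9724.
Order-1 term: 1/12 · (0.0285714 − 0.200000) = -0.0142857.

S_1 ≈ 88.9581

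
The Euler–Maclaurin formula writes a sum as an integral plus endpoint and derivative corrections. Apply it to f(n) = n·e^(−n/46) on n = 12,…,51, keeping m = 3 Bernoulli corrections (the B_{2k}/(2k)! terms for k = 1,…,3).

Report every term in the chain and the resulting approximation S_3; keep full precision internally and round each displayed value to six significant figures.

∫_12^51 x·e^(−x/46) dx evaluates to 582.966.
Endpoint term: (f(12) + f(51))/2 = (9.24458 + 16.8294)/2 = 13.0370.
Running total after boundary: 596.003.
Order-1 term: 1/12 · (-0.0358684 − 0.569412) = -0.0504401.
After k=1: 595.953.
Order-2 term: −1/720 · (0.000294948 − 0.000997247) = 9.75416e-07.
After k=2: 595.953.
Order-3 term: 1/30240 · (2.86790e-07 − 8.15405e-07) = -1.74807e-11.

S_3 ≈ 595.953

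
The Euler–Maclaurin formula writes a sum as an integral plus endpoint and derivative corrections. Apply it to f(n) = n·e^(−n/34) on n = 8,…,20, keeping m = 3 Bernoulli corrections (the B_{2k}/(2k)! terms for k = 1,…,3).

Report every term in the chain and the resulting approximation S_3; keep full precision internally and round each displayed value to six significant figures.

Integral: ∫_8^20 x·e^(−x/34) dx = 109.061.
½[f(8) + f(20)] = ½[6.32271 + 11.1061] = 8.71442.
So far: 117.775.
k=1: B_{2}/(2)! × [f^{(1)}(20) − f^{(1)}(8)] = 1/12 × (0.228656 − 0.604376) = -0.0313101.
Running total after k=1: 117.744.
k=2: B_{4}/(4)! × [f^{(3)}(20) − f^{(3)}(8)] = −1/720 × (0.00115854 − 0.00189018) = 1.01618e-06.
Running total after k=2: 117.744.
k=3: B_{6}/(6)! × [f^{(5)}(20) − f^{(5)}(8)] = 1/30240 × (1.83328e-06 − 2.81795e-06) = -3.25618e-11.

S_3 ≈ 117.744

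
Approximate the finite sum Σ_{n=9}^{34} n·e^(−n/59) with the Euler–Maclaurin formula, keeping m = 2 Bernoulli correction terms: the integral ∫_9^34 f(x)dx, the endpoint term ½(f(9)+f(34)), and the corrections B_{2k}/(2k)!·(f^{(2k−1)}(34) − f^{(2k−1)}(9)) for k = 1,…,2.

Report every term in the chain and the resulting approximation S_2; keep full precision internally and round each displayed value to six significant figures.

S_2 ≈ 374.129

∫_9^34 x·e^(−x/59) dx evaluates to 360.753.
½[f(9) + f(34)] = ½[7.72670 + 19.1077] = 13.4172.
Running total after boundary: 374.170.
Correction k=1: B_{2}/2! · (f^{(1)}(34) − f^{(1)}(9)) = 1/12 · (0.238131 − 0.727561) = -0.0407858.
Running total after k=1: 374.129.
Correction k=2: B_{4}/4! · (f^{(3)}(34) − f^{(3)}(9)) = −1/720 · (0.000391299 − 0.000702271) = 4.31906e-07.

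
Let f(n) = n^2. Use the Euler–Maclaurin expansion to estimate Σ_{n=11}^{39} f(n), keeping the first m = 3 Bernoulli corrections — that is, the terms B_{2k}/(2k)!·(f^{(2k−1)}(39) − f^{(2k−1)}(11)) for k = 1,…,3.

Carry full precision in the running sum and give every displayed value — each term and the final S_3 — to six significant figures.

S_3 ≈ 20155.0

∫_11^39 x^2 dx evaluates to 19329.3.
Endpoint term: (f(11) + f(39))/2 = (121.000 + 1521.00)/2 = 821.000.
So far: 20150.3.
Correction k=1: B_{2}/2! · (f^{(1)}(39) − f^{(1)}(11)) = 1/12 · (78.0000 − 22.0000) = 4.66667.
After k=1: 20155.0.
Correction k=2: B_{4}/4! · (f^{(3)}(39) − f^{(3)}(11)) = −1/720 · (0.00000 − 0.00000) = 0.00000.
After k=2: 20155.0.
Correction k=3: B_{6}/6! · (f^{(5)}(39) − f^{(5)}(11)) = 1/30240 · (0.00000 − 0.00000) = 0.00000.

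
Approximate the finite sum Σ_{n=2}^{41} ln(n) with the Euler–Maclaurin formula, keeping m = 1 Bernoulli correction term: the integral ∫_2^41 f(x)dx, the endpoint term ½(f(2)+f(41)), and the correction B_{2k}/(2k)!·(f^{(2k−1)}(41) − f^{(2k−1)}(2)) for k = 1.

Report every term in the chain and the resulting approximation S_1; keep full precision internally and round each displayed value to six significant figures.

S_1 ≈ 114.034

∫_2^41 ln(x) dx evaluates to 111.870.
Endpoint term: (f(2) + f(41))/2 = (0.693147 + 3.71357)/2 = 2.20336.
Running total after boundary: 114.074.
k=1: B_{2}/(2)! × [f^{(1)}(41) − f^{(1)}(2)] = 1/12 × (0.0243902 − 0.500000) = -0.0396341.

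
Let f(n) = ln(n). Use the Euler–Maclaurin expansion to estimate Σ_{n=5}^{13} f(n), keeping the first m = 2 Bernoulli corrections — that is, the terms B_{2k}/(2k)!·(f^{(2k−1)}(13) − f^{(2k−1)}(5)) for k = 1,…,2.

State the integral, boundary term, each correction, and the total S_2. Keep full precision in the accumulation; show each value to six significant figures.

The integral term ∫_5^13 ln(x) dx = 17.2972.
Endpoint term: (f(5) + f(13))/2 = (1.60944 + 2.56495)/2 = 2.08719.
So far: 19.3843.
Correction k=1: B_{2}/2! · (f^{(1)}(13) − f^{(1)}(5)) = 1/12 · (0.0769231 − 0.200000) = -0.0102564.
After k=1: 19.3741.
Correction k=2: B_{4}/4! · (f^{(3)}(13) − f^{(3)}(5)) = −1/720 · (0.000910332 − 0.0160000) = 2.09579e-05.

S_2 ≈ 19.3741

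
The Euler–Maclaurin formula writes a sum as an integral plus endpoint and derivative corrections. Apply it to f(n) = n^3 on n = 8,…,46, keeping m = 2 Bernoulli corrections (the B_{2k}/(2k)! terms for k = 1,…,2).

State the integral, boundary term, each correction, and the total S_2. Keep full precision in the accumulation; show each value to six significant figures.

S_2 ≈ 1.16778e+06

∫_8^46 x^3 dx evaluates to 1.11834e+06.
Endpoint term: (f(8) + f(46))/2 = (512.000 + 97336.0)/2 = 48924.0.
So far: 1.16726e+06.
Order-1 term: 1/12 · (6348.00 − 192.000) = 513.000.
Partial sum through k=1: 1.16778e+06.
Order-2 term: −1/720 · (6.00000 − 6.00000) = 0.00000.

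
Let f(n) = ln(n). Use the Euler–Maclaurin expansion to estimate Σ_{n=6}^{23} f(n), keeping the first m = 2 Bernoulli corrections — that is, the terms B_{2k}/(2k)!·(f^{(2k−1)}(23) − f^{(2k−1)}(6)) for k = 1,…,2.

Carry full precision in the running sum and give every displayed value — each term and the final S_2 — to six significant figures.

S_2 ≈ 46.8192

The integral term ∫_6^23 ln(x) dx = 44.3658.
Endpoint term: (f(6) + f(23))/2 = (1.79176 + 3.13549)/2 = 2.46363.
So far: 46.8294.
Correction k=1: B_{2}/2! · (f^{(1)}(23) − f^{(1)}(6)) = 1/12 · (0.0434783 − 0.166667) = -0.0102657.
Running total after k=1: 46.8192.
Correction k=2: B_{4}/4! · (f^{(3)}(23) − f^{(3)}(6)) = −1/720 · (0.000164379 − 0.00925926) = 1.26318e-05.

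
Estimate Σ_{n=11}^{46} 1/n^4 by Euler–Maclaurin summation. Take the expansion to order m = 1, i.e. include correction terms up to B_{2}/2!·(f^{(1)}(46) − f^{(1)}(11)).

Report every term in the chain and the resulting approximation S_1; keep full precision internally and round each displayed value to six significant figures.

S_1 ≈ 0.000283344

Integral: ∫_11^46 1/x^4 dx = 0.000247014.
½[f(11) + f(46)] = ½[6.83013e-05 + 2.23341e-07] = 3.42623e-05.
Integral + boundary = 0.000281276.
Correction k=1: B_{2}/2! · (f^{(1)}(46) − f^{(1)}(11)) = 1/12 · (-1.94210e-08 − (-2.48369e-05)) = 2.06812e-06.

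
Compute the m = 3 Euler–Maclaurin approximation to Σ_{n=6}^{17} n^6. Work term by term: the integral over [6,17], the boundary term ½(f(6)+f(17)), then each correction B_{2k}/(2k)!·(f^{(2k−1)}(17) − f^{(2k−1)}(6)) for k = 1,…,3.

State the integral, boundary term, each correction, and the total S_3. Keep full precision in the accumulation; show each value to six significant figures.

S_3 ≈ 7.13772e+07

∫_6^17 x^6 dx evaluates to 5.85798e+07.
Endpoint term: (f(6) + f(17))/2 = (46656.0 + 2.41376e+07)/2 = 1.20921e+07.
Running total after boundary: 7.06719e+07.
Order-1 term: 1/12 · (8.51914e+06 − 46656.0) = 706040.
Partial sum through k=1: 7.13780e+07.
Order-2 term: −1/720 · (589560 − 25920.0) = -782.833.
Partial sum through k=2: 7.13772e+07.
Order-3 term: 1/30240 · (12240.0 − 4320.00) = 0.261905.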